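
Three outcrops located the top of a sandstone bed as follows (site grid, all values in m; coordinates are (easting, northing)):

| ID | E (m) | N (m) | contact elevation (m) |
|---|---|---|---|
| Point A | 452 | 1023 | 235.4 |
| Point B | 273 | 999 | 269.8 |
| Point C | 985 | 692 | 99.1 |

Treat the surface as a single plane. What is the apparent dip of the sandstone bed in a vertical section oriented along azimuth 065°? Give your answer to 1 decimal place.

Two edge vectors: Point A→Point B = (-179, -24, 34.4), Point A→Point C = (533, -331, -136.3).
Normal n = (Point A→Point B) × (Point A→Point C) = (14657.6, -6062.5, 72041).
So ∂z/∂E = −n_x/n_z = −0.20346 and ∂z/∂N = −n_y/n_z = 0.08415.
Unit vector along 065° is (sin 65°, cos 65°) = (0.9063, 0.4226).
Slope in that direction = a·(0.9063) + b·(0.4226) = −0.14883.
Apparent dip = arctan|0.14883| = 8.5° (true dip is 12.4°, so apparent ≤ true as expected).

8.5°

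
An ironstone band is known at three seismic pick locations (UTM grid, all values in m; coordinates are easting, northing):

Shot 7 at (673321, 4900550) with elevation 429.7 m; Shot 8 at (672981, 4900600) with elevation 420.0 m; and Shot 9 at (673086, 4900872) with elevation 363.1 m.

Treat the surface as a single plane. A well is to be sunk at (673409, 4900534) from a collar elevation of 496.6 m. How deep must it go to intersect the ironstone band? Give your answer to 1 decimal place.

Two edge vectors: Shot 7→Shot 8 = (-340, 50, -9.7), Shot 7→Shot 9 = (-235, 322, -66.6).
Normal n = (Shot 7→Shot 8) × (Shot 7→Shot 9) = (-206.6, -20364.5, -97730).
So ∂z/∂easting = −n_x/n_z = −0.002113988 and ∂z/∂northing = −n_y/n_z = −0.208375115.
Intercept c from Shot 7: 429.7 + 1423.39 + 1021152.67 = 1023005.76.
At (673409, 4900534): z_contact = −1423.58 − 1021149.34 + 1023005.76 = 432.85 m.
Depth below ground = 496.6 − 432.85 = 63.8 m.

63.8 m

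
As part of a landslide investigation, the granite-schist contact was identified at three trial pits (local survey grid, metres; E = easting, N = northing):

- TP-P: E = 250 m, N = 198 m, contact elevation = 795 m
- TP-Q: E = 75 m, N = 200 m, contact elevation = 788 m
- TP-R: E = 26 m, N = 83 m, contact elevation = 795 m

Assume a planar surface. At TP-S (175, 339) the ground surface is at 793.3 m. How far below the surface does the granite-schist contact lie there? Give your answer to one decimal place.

Let the plane be z = a·E + b·N + c.
TP-Q−TP-P: −175a + 2b = −7;  TP-R−TP-P: −224a − 115b = 0.
Solving gives a = 0.03913, b = −0.07622.
Then c = 795 − a·250 − b·198 = 800.31.
At (175, 339): z_contact = 6.85 − 25.84 + 800.31 = 781.32 m.
Depth below ground = 793.3 − 781.32 = 12.0 m.

12.0 m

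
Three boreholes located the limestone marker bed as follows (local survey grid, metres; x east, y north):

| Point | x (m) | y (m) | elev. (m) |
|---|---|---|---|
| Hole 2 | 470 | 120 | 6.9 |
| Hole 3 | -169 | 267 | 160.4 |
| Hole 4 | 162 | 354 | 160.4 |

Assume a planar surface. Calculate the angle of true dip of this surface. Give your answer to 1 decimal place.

Let the plane be z = a·x + b·y + c.
Hole 3−Hole 2: −639a + 147b = 153.5;  Hole 4−Hole 2: −308a + 234b = 153.5.
Solving gives a = −0.12810, b = 0.48737.
Gradient magnitude |∇z| = √(a² + b²) = √(0.01641 + 0.23753) = 0.50393.
True dip = arctan(0.50393) = 26.7°, dipping toward SSE (azimuth ≈ 165°).

26.7°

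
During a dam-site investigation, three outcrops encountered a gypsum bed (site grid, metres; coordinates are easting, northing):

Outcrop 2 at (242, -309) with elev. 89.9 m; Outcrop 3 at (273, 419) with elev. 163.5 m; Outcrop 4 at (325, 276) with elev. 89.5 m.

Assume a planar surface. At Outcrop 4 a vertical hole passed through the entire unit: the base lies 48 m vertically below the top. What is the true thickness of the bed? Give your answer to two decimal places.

Let the plane be z = a·easting + b·northing + c.
Outcrop 3−Outcrop 2: 31a + 728b = 73.6;  Outcrop 4−Outcrop 2: 83a + 585b = −0.4.
Solving gives a = −1.02502, b = 0.14475.
|∇z| = √(a²+b²) = 1.03519, so dip δ = arctan(1.03519) = 45.99°.
True thickness = vertical thickness × cos δ = 48 × cos 45.99° = 33.35 m.

33.35 m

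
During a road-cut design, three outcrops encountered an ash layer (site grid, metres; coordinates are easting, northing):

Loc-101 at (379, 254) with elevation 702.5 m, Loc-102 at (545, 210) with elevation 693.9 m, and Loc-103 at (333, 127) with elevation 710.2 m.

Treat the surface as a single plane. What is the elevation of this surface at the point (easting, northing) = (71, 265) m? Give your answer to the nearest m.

Let the plane be z = a·easting + b·northing + c.
Loc-102−Loc-101: 166a − 44b = −8.6;  Loc-103−Loc-101: −46a − 127b = 7.7.
Solving gives a = −0.06193, b = −0.03820.
Then c = 702.5 − a·379 − b·254 = 735.67.
At (71, 265): z = −4.4 − 10.1 + 735.67 = 721.2 m.

721 m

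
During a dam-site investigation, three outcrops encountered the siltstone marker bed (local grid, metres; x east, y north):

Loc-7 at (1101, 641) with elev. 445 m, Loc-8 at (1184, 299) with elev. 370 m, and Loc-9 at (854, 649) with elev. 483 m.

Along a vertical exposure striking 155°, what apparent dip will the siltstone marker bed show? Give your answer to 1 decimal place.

12.9°

Two edge vectors: Loc-7→Loc-8 = (83, -342, -75), Loc-7→Loc-9 = (-247, 8, 38).
Normal n = (Loc-7→Loc-8) × (Loc-7→Loc-9) = (-12396, 15371, -83810).
So ∂z/∂x = −n_x/n_z = −0.14791 and ∂z/∂y = −n_y/n_z = 0.18340.
Unit vector along 155° is (sin 155°, cos 155°) = (0.4226, -0.9063).
Slope in that direction = a·(0.4226) + b·(-0.9063) = −0.22873.
Apparent dip = arctan|0.22873| = 12.9° (true dip is 13.3°, so apparent ≤ true as expected).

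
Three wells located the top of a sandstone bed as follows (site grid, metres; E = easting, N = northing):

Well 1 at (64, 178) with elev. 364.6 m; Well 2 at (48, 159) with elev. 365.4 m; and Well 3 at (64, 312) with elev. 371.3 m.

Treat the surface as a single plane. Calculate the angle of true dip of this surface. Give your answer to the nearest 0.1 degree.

6.9°

Let the plane be z = a·E + b·N + c.
Well 2−Well 1: −16a − 19b = 0.8;  Well 3−Well 1: 0a + 134b = 6.7.
Solving gives a = −0.10937, b = 0.05000.
Gradient magnitude |∇z| = √(a² + b²) = √(0.01196 + 0.00250) = 0.12026.
True dip = arctan(0.12026) = 6.9°, dipping toward ESE (azimuth ≈ 115°).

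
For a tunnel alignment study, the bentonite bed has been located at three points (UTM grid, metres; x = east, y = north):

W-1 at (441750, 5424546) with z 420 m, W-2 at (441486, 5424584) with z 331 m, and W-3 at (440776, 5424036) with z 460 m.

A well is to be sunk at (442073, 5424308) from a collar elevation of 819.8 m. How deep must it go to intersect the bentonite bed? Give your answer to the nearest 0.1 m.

182.4 m

Two edge vectors: W-1→W-2 = (-264, 38, -89), W-1→W-3 = (-974, -510, 40).
Normal n = (W-1→W-2) × (W-1→W-3) = (-43870, 97246, 171652).
So ∂z/∂x = −n_x/n_z = 0.255575234 and ∂z/∂y = −n_y/n_z = −0.566529956.
Intercept c from W-1: 420 − 112900.36 + 3073167.81 = 2960687.45.
At (442073, 5424308): z_contact = 112982.91 − 3073032.97 + 2960687.45 = 637.38 m.
Depth below ground = 819.8 − 637.38 = 182.4 m.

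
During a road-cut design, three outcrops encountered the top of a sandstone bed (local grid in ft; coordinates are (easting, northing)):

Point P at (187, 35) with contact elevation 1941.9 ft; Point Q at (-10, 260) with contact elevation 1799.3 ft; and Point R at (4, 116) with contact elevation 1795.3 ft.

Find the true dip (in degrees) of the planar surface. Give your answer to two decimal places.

Two edge vectors: Point P→Point Q = (-197, 225, -142.6), Point P→Point R = (-183, 81, -146.6).
Normal n = (Point P→Point Q) × (Point P→Point R) = (-21434.4, -2784.4, 25218).
So ∂z/∂E = −n_x/n_z = 0.84996 and ∂z/∂N = −n_y/n_z = 0.11041.
Gradient magnitude |∇z| = √(a² + b²) = √(0.72244 + 0.01219) = 0.85711.
True dip = arctan(0.85711) = 40.60°, dipping toward W (azimuth ≈ 263°).

40.60°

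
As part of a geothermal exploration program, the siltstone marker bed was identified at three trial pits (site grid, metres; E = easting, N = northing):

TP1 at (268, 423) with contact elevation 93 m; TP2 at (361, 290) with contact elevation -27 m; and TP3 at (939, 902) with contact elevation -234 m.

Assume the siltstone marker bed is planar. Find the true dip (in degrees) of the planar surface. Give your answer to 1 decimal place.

Two edge vectors: TP1→TP2 = (93, -133, -120), TP1→TP3 = (671, 479, -327).
Normal n = (TP1→TP2) × (TP1→TP3) = (100971, -50109, 133790).
So ∂z/∂E = −n_x/n_z = −0.75470 and ∂z/∂N = −n_y/n_z = 0.37453.
Gradient magnitude |∇z| = √(a² + b²) = √(0.56957 + 0.14028) = 0.84252.
True dip = arctan(0.84252) = 40.1°, dipping toward ESE (azimuth ≈ 116°).

40.1°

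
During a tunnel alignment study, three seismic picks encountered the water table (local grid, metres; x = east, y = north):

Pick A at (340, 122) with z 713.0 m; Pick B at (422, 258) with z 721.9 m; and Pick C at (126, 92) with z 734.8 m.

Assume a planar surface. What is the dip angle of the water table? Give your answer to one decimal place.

10.4°

Let the plane be z = a·x + b·y + c.
Pick B−Pick A: 82a + 136b = 8.9;  Pick C−Pick A: −214a − 30b = 21.8.
Solving gives a = −0.12130, b = 0.13858.
Gradient magnitude |∇z| = √(a² + b²) = √(0.01471 + 0.01920) = 0.18416.
True dip = arctan(0.18416) = 10.4°, dipping toward SE (azimuth ≈ 139°).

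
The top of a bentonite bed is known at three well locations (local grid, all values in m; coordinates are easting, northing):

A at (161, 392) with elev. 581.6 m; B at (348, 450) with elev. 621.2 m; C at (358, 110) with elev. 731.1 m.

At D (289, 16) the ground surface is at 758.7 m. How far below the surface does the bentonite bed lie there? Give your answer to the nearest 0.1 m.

19.4 m

Two edge vectors: A→B = (187, 58, 39.6), A→C = (197, -282, 149.5).
Normal n = (A→B) × (A→C) = (19838.2, -20155.3, -64160).
So ∂z/∂easting = −n_x/n_z = 0.30920 and ∂z/∂northing = −n_y/n_z = −0.31414.
Intercept c from A: 581.6 − 49.78 + 123.14 = 654.96.
At (289, 16): z_contact = 89.36 − 5.03 + 654.96 = 739.29 m.
Depth below ground = 758.7 − 739.29 = 19.4 m.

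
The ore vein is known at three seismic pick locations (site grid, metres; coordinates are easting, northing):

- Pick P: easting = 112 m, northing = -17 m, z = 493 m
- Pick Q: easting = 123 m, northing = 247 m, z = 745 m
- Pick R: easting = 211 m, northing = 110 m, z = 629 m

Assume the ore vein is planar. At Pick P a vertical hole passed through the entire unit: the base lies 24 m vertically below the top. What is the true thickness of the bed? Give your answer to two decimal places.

17.30 m

Let the plane be z = a·easting + b·northing + c.
Pick Q−Pick P: 11a + 264b = 252;  Pick R−Pick P: 99a + 127b = 136.
Solving gives a = 0.15765, b = 0.94798.
|∇z| = √(a²+b²) = 0.96100, so dip δ = arctan(0.96100) = 43.86°.
True thickness = vertical thickness × cos δ = 24 × cos 43.86° = 17.30 m.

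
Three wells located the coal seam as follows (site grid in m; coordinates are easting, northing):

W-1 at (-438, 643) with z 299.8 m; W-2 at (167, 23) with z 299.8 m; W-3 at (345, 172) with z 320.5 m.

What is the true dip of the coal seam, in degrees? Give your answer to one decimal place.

Two edge vectors: W-1→W-2 = (605, -620, 0), W-1→W-3 = (783, -471, 20.7).
Normal n = (W-1→W-2) × (W-1→W-3) = (-12834, -12523.5, 200505).
So ∂z/∂easting = −n_x/n_z = 0.06401 and ∂z/∂northing = −n_y/n_z = 0.06246.
Gradient magnitude |∇z| = √(a² + b²) = √(0.00410 + 0.00390) = 0.08943.
True dip = arctan(0.08943) = 5.1°, dipping toward SW (azimuth ≈ 226°).

5.1°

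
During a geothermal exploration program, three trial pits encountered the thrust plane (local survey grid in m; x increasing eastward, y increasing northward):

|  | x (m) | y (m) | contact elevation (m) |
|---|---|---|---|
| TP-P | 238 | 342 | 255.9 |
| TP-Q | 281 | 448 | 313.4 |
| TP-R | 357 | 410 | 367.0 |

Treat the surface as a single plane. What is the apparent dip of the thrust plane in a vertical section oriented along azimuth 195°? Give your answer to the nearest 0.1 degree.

Let the plane be z = a·x + b·y + c.
TP-Q−TP-P: 43a + 106b = 57.5;  TP-R−TP-P: 119a + 68b = 111.1.
Solving gives a = 0.81183, b = 0.21313.
Unit vector along 195° is (sin 195°, cos 195°) = (-0.2588, -0.9659).
Slope in that direction = a·(-0.2588) + b·(-0.9659) = −0.41598.
Apparent dip = arctan|0.41598| = 22.6° (true dip is 40.0°, so apparent ≤ true as expected).

22.6°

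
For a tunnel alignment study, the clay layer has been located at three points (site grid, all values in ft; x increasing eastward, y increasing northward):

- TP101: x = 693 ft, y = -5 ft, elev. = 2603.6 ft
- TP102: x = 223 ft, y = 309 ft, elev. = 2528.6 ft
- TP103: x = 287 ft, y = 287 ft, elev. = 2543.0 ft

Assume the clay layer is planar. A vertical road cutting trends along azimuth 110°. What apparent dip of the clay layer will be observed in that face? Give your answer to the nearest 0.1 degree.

11.7°

Let the plane be z = a·x + b·y + c.
TP102−TP101: −470a + 314b = −75;  TP103−TP101: −406a + 292b = −60.6.
Solving gives a = 0.29434, b = 0.20172.
Unit vector along 110° is (sin 110°, cos 110°) = (0.9397, -0.3420).
Slope in that direction = a·(0.9397) + b·(-0.3420) = 0.20760.
Apparent dip = arctan|0.20760| = 11.7° (true dip is 19.6°, so apparent ≤ true as expected).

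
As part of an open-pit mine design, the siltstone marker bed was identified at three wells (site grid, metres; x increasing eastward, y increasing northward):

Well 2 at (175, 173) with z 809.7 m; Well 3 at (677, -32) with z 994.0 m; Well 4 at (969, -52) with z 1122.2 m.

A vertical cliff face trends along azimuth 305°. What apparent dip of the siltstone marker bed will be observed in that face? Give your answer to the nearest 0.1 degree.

14.0°

Let the plane be z = a·x + b·y + c.
Well 3−Well 2: 502a − 205b = 184.3;  Well 4−Well 2: 794a − 225b = 312.5.
Solving gives a = 0.45353, b = 0.21158.
Unit vector along 305° is (sin 305°, cos 305°) = (-0.8192, 0.5736).
Slope in that direction = a·(-0.8192) + b·(0.5736) = −0.25016.
Apparent dip = arctan|0.25016| = 14.0° (true dip is 26.6°, so apparent ≤ true as expected).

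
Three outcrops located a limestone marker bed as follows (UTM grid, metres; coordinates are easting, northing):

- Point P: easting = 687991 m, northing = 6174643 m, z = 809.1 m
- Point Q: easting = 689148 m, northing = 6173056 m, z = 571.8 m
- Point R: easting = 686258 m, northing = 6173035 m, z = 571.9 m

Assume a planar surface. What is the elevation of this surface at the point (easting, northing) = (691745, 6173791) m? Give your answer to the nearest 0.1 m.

678.2 m

Let the plane be z = a·easting + b·northing + c.
Point Q−Point P: 1157a − 1587b = −237.3;  Point R−Point P: −1733a − 1608b = −237.2.
Solving gives a = −0.001115225, b = 0.148714357.
Then c = 809.1 − a·687991 − b·6174643 = −916681.70.
At (691745, 6173791): z = −771.5 + 918131.4 − 916681.70 = 678.2 m.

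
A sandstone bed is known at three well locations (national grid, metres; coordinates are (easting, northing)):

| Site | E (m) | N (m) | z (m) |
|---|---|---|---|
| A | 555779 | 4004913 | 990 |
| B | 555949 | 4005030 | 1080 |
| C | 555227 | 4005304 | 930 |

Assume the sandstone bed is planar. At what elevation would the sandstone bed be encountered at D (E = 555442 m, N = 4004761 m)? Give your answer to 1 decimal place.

835.7 m

Two edge vectors: A→B = (170, 117, 90), A→C = (-552, 391, -60).
Normal n = (A→B) × (A→C) = (-42210, -39480, 131054).
So ∂z/∂E = −n_x/n_z = 0.322080974 and ∂z/∂N = −n_y/n_z = 0.301249866.
Intercept c from A: 990 − 179005.84 − 1206479.51 = −1384495.35.
At (555442, 4004761): z = 178897.3 + 1206433.7 − 1384495.35 = 835.7 m.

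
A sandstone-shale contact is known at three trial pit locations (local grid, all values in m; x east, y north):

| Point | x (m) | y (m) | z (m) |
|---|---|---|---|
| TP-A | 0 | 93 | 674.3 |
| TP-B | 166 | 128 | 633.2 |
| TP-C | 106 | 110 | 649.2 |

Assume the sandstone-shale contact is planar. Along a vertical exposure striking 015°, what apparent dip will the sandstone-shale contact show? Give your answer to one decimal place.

14.5°

Two edge vectors: TP-A→TP-B = (166, 35, -41.1), TP-A→TP-C = (106, 17, -25.1).
Normal n = (TP-A→TP-B) × (TP-A→TP-C) = (-179.8, -190, -888).
So ∂z/∂x = −n_x/n_z = −0.20248 and ∂z/∂y = −n_y/n_z = −0.21396.
Unit vector along 015° is (sin 15°, cos 15°) = (0.2588, 0.9659).
Slope in that direction = a·(0.2588) + b·(0.9659) = −0.25908.
Apparent dip = arctan|0.25908| = 14.5° (true dip is 16.4°, so apparent ≤ true as expected).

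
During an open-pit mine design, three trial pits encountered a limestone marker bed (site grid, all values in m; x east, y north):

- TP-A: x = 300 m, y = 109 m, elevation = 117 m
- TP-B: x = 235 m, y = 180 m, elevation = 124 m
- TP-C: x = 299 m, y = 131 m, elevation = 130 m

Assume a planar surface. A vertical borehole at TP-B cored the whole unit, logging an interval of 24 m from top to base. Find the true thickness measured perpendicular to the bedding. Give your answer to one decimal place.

Two edge vectors: TP-A→TP-B = (-65, 71, 7), TP-A→TP-C = (-1, 22, 13).
Normal n = (TP-A→TP-B) × (TP-A→TP-C) = (769, 838, -1359).
So ∂z/∂x = −n_x/n_z = 0.56586 and ∂z/∂y = −n_y/n_z = 0.61663.
|∇z| = √(a²+b²) = 0.83692, so dip δ = arctan(0.83692) = 39.93°.
True thickness = vertical thickness × cos δ = 24 × cos 39.93° = 18.4 m.

18.4 m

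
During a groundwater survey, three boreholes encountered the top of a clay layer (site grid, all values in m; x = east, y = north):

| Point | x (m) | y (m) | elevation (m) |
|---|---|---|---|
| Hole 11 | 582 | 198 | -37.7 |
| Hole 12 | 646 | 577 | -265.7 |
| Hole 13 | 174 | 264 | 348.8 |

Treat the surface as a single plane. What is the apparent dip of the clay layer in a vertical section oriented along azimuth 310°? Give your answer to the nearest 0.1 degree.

26.7°

Two edge vectors: Hole 11→Hole 12 = (64, 379, -228), Hole 11→Hole 13 = (-408, 66, 386.5).
Normal n = (Hole 11→Hole 12) × (Hole 11→Hole 13) = (161531.5, 68288, 158856).
So ∂z/∂x = −n_x/n_z = −1.01684 and ∂z/∂y = −n_y/n_z = −0.42987.
Unit vector along 310° is (sin 310°, cos 310°) = (-0.7660, 0.6428).
Slope in that direction = a·(-0.7660) + b·(0.6428) = 0.50263.
Apparent dip = arctan|0.50263| = 26.7° (true dip is 47.8°, so apparent ≤ true as expected).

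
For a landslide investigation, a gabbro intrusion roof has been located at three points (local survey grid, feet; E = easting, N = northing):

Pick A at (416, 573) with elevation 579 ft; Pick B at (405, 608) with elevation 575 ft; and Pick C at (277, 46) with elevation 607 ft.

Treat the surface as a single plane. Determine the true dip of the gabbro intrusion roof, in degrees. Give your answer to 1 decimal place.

Let the plane be z = a·E + b·N + c.
Pick B−Pick A: −11a + 35b = −4;  Pick C−Pick A: −139a − 527b = 28.
Solving gives a = 0.10580, b = −0.08104.
Gradient magnitude |∇z| = √(a² + b²) = √(0.01119 + 0.00657) = 0.13327.
True dip = arctan(0.13327) = 7.6°, dipping toward NW (azimuth ≈ 307°).

7.6°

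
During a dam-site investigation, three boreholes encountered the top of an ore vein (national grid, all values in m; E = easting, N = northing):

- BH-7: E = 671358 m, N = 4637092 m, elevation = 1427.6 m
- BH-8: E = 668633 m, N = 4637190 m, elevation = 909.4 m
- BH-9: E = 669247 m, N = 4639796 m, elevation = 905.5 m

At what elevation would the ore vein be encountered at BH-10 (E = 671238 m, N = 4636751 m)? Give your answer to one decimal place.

1420.6 m

Two edge vectors: BH-7→BH-8 = (-2725, 98, -518.2), BH-7→BH-9 = (-2111, 2704, -522.1).
Normal n = (BH-7→BH-8) × (BH-7→BH-9) = (1350047, -328802.3, -7161522).
So ∂z/∂E = −n_x/n_z = 0.188513978 and ∂z/∂N = −n_y/n_z = −0.045912349.
Intercept c from BH-7: 1427.6 − 126560.37 + 212899.79 = 87767.02.
At (671238, 4636751): z = 126537.7 − 212884.1 + 87767.02 = 1420.6 m.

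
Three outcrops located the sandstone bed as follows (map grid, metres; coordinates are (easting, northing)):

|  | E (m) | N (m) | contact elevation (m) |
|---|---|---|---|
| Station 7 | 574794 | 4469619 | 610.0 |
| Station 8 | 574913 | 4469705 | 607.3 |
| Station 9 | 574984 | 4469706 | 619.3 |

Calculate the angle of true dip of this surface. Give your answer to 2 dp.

17.80°

Let the plane be z = a·E + b·N + c.
Station 8−Station 7: 119a + 86b = −2.7;  Station 9−Station 7: 190a + 87b = 9.3.
Solving gives a = 0.17282, b = −0.27054.
Gradient magnitude |∇z| = √(a² + b²) = √(0.02987 + 0.07319) = 0.32103.
True dip = arctan(0.32103) = 17.80°, dipping toward NNW (azimuth ≈ 327°).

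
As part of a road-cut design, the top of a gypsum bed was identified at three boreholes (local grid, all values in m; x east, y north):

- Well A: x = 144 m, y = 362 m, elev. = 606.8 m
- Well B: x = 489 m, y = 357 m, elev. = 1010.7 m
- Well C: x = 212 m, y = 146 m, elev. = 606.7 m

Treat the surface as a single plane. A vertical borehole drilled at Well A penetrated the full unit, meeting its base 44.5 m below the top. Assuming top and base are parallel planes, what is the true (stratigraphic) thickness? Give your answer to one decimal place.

Let the plane be z = a·x + b·y + c.
Well B−Well A: 345a − 5b = 403.9;  Well C−Well A: 68a − 216b = −0.1.
Solving gives a = 1.17610, b = 0.37072.
|∇z| = √(a²+b²) = 1.23314, so dip δ = arctan(1.23314) = 50.96°.
True thickness = vertical thickness × cos δ = 44.5 × cos 50.96° = 28.0 m.

28.0 m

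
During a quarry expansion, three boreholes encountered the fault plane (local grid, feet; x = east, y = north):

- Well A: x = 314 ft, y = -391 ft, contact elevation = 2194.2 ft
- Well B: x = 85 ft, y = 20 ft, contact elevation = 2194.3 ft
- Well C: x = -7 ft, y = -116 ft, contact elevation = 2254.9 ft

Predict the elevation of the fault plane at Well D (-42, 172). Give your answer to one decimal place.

2209.6 ft

Let the plane be z = a·x + b·y + c.
Well B−Well A: −229a + 411b = 0.1;  Well C−Well A: −321a + 275b = 60.7.
Solving gives a = −0.36139, b = −0.20112.
Then c = 2194.2 − a·314 − b·-391 = 2229.04.
At (-42, 172): z = 15.2 − 34.6 + 2229.04 = 2209.6 ft.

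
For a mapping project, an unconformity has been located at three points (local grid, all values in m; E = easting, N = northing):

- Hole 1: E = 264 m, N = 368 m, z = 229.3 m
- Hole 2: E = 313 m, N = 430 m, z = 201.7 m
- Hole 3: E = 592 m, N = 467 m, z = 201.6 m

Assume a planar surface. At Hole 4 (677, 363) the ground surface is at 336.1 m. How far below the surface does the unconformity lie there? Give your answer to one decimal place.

Two edge vectors: Hole 1→Hole 2 = (49, 62, -27.6), Hole 1→Hole 3 = (328, 99, -27.7).
Normal n = (Hole 1→Hole 2) × (Hole 1→Hole 3) = (1015, -7695.5, -15485).
So ∂z/∂E = −n_x/n_z = 0.06555 and ∂z/∂N = −n_y/n_z = −0.49696.
Intercept c from Hole 1: 229.3 − 17.30 + 182.88 = 394.88.
At (677, 363): z_contact = 44.38 − 180.40 + 394.88 = 258.86 m.
Depth below ground = 336.1 − 258.86 = 77.2 m.

77.2 m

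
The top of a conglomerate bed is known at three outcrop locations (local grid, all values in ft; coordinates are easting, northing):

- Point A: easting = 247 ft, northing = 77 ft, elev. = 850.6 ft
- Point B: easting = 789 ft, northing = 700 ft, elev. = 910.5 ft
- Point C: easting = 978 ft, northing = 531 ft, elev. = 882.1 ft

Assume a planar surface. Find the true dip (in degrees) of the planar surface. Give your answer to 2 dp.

Two edge vectors: Point A→Point B = (542, 623, 59.9), Point A→Point C = (731, 454, 31.5).
Normal n = (Point A→Point B) × (Point A→Point C) = (-7570.1, 26713.9, -209345).
So ∂z/∂easting = −n_x/n_z = −0.03616 and ∂z/∂northing = −n_y/n_z = 0.12761.
Gradient magnitude |∇z| = √(a² + b²) = √(0.00131 + 0.01628) = 0.13263.
True dip = arctan(0.13263) = 7.56°, dipping toward SSE (azimuth ≈ 164°).

7.56°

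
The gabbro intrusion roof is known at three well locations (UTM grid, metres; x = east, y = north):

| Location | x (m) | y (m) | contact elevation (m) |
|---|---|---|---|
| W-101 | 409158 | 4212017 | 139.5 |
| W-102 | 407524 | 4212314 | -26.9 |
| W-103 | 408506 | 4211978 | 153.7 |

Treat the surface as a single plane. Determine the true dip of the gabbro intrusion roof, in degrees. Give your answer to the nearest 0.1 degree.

27.1°

Two edge vectors: W-101→W-102 = (-1634, 297, -166.4), W-101→W-103 = (-652, -39, 14.2).
Normal n = (W-101→W-102) × (W-101→W-103) = (-2272.2, 131695.6, 257370).
So ∂z/∂x = −n_x/n_z = 0.00883 and ∂z/∂y = −n_y/n_z = −0.51170.
Gradient magnitude |∇z| = √(a² + b²) = √(0.00008 + 0.26183) = 0.51177.
True dip = arctan(0.51177) = 27.1°, dipping toward N (azimuth ≈ 359°).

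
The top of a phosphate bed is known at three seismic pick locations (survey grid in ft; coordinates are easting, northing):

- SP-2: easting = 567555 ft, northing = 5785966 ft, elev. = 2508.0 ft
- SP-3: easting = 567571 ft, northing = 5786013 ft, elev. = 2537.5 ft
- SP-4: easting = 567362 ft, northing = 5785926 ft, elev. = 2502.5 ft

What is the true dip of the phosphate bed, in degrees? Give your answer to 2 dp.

33.97°

Two edge vectors: SP-2→SP-3 = (16, 47, 29.5), SP-2→SP-4 = (-193, -40, -5.5).
Normal n = (SP-2→SP-3) × (SP-2→SP-4) = (921.5, -5605.5, 8431).
So ∂z/∂easting = −n_x/n_z = −0.10930 and ∂z/∂northing = −n_y/n_z = 0.66487.
Gradient magnitude |∇z| = √(a² + b²) = √(0.01195 + 0.44205) = 0.67379.
True dip = arctan(0.67379) = 33.97°, dipping toward S (azimuth ≈ 171°).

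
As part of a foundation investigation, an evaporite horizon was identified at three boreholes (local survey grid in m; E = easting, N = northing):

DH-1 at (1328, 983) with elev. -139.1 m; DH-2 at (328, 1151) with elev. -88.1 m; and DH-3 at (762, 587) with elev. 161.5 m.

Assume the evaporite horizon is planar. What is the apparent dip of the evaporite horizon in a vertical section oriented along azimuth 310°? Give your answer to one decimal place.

Let the plane be z = a·E + b·N + c.
DH-2−DH-1: −1000a + 168b = 51;  DH-3−DH-1: −566a − 396b = 300.6.
Solving gives a = −0.14396, b = −0.55333.
Unit vector along 310° is (sin 310°, cos 310°) = (-0.7660, 0.6428).
Slope in that direction = a·(-0.7660) + b·(0.6428) = −0.24539.
Apparent dip = arctan|0.24539| = 13.8° (true dip is 29.8°, so apparent ≤ true as expected).

13.8°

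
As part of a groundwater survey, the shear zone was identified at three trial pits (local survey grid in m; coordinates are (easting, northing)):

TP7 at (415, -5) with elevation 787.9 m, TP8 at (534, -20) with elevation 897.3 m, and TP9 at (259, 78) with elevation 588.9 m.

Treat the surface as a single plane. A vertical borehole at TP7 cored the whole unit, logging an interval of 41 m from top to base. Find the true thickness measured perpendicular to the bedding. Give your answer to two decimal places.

26.33 m

Let the plane be z = a·E + b·N + c.
TP8−TP7: 119a − 15b = 109.4;  TP9−TP7: −156a + 83b = −199.
Solving gives a = 0.80870, b = −0.87762.
|∇z| = √(a²+b²) = 1.19340, so dip δ = arctan(1.19340) = 50.04°.
True thickness = vertical thickness × cos δ = 41 × cos 50.04° = 26.33 m.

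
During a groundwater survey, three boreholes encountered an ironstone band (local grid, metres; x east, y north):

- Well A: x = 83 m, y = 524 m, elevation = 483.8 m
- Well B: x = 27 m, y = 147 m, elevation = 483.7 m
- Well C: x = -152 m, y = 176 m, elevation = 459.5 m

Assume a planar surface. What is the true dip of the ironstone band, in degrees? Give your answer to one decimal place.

Two edge vectors: Well A→Well B = (-56, -377, -0.1), Well A→Well C = (-235, -348, -24.3).
Normal n = (Well A→Well B) × (Well A→Well C) = (9126.3, -1337.3, -69107).
So ∂z/∂x = −n_x/n_z = 0.13206 and ∂z/∂y = −n_y/n_z = −0.01935.
Gradient magnitude |∇z| = √(a² + b²) = √(0.01744 + 0.00037) = 0.13347.
True dip = arctan(0.13347) = 7.6°, dipping toward W (azimuth ≈ 278°).

7.6°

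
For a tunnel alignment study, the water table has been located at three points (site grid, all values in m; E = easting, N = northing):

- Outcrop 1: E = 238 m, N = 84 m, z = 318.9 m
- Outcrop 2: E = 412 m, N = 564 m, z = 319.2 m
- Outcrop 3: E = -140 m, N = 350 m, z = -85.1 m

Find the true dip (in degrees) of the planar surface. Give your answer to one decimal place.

Let the plane be z = a·E + b·N + c.
Outcrop 2−Outcrop 1: 174a + 480b = 0.3;  Outcrop 3−Outcrop 1: −378a + 266b = −404.
Solving gives a = 0.85191, b = −0.30819.
Gradient magnitude |∇z| = √(a² + b²) = √(0.72575 + 0.09498) = 0.90594.
True dip = arctan(0.90594) = 42.2°, dipping toward WNW (azimuth ≈ 290°).

42.2°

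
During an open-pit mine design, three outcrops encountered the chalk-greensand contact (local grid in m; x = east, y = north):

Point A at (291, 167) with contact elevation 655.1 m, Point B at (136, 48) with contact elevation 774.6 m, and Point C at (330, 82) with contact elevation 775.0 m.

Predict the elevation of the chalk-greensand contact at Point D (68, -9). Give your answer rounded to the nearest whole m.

833 m

Let the plane be z = a·x + b·y + c.
Point B−Point A: −155a − 119b = 119.5;  Point C−Point A: 39a − 85b = 119.9.
Solving gives a = 0.23073, b = −1.30473.
Then c = 655.1 − a·291 − b·167 = 805.85.
At (68, -9): z = 15.7 + 11.7 + 805.85 = 833.3 m.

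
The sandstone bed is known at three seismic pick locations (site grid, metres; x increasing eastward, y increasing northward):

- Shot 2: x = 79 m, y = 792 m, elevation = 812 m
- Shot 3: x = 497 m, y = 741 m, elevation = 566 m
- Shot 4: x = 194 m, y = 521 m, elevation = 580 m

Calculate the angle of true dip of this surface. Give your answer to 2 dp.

Let the plane be z = a·x + b·y + c.
Shot 3−Shot 2: 418a − 51b = −246;  Shot 4−Shot 2: 115a − 271b = −232.
Solving gives a = −0.51050, b = 0.63946.
Gradient magnitude |∇z| = √(a² + b²) = √(0.26061 + 0.40891) = 0.81824.
True dip = arctan(0.81824) = 39.29°, dipping toward SE (azimuth ≈ 141°).

39.29°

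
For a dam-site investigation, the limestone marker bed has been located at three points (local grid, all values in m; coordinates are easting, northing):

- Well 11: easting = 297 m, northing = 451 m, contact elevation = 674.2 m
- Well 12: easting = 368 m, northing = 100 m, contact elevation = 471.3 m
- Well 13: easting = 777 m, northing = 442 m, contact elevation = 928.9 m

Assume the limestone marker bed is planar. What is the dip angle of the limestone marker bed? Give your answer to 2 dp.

Let the plane be z = a·easting + b·northing + c.
Well 12−Well 11: 71a − 351b = −202.9;  Well 13−Well 11: 480a − 9b = 254.7.
Solving gives a = 0.54353, b = 0.68801.
Gradient magnitude |∇z| = √(a² + b²) = √(0.29542 + 0.47335) = 0.87680.
True dip = arctan(0.87680) = 41.24°, dipping toward SW (azimuth ≈ 218°).

41.24°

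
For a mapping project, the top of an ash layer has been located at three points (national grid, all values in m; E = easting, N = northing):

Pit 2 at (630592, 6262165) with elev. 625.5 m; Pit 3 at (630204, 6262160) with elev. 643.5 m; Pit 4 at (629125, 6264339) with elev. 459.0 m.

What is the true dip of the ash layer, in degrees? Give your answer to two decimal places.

6.62°

Two edge vectors: Pit 2→Pit 3 = (-388, -5, 18), Pit 2→Pit 4 = (-1467, 2174, -166.5).
Normal n = (Pit 2→Pit 3) × (Pit 2→Pit 4) = (-38299.5, -91008, -850847).
So ∂z/∂E = −n_x/n_z = −0.04501 and ∂z/∂N = −n_y/n_z = −0.10696.
Gradient magnitude |∇z| = √(a² + b²) = √(0.00203 + 0.01144) = 0.11605.
True dip = arctan(0.11605) = 6.62°, dipping toward NNE (azimuth ≈ 023°).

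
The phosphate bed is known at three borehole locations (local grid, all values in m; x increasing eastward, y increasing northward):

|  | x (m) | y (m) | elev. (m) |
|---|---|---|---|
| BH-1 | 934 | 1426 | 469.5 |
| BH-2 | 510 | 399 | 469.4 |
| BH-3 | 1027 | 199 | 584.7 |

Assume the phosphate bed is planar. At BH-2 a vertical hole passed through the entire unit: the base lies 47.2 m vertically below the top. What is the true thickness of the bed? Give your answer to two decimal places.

46.21 m

Let the plane be z = a·x + b·y + c.
BH-2−BH-1: −424a − 1027b = −0.1;  BH-3−BH-1: 93a − 1227b = 115.2.
Solving gives a = 0.19234, b = −0.07931.
|∇z| = √(a²+b²) = 0.20805, so dip δ = arctan(0.20805) = 11.75°.
True thickness = vertical thickness × cos δ = 47.2 × cos 11.75° = 46.21 m.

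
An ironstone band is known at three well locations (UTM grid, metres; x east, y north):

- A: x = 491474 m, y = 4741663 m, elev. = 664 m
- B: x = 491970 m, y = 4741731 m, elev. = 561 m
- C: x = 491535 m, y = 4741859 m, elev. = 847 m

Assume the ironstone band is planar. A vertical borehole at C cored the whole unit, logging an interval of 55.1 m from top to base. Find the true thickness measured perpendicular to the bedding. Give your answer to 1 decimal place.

37.1 m

Two edge vectors: A→B = (496, 68, -103), A→C = (61, 196, 183).
Normal n = (A→B) × (A→C) = (32632, -97051, 93068).
So ∂z/∂x = −n_x/n_z = −0.35063 and ∂z/∂y = −n_y/n_z = 1.04280.
|∇z| = √(a²+b²) = 1.10016, so dip δ = arctan(1.10016) = 47.73°.
True thickness = vertical thickness × cos δ = 55.1 × cos 47.73° = 37.1 m.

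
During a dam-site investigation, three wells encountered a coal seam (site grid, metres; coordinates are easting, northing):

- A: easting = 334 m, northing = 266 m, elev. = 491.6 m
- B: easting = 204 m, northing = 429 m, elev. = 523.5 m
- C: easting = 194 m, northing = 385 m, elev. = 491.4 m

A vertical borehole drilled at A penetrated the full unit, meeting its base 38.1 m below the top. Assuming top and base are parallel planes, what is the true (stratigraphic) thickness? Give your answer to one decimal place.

Two edge vectors: A→B = (-130, 163, 31.9), A→C = (-140, 119, -0.2).
Normal n = (A→B) × (A→C) = (-3828.7, -4492, 7350).
So ∂z/∂easting = −n_x/n_z = 0.52091 and ∂z/∂northing = −n_y/n_z = 0.61116.
|∇z| = √(a²+b²) = 0.80303, so dip δ = arctan(0.80303) = 38.77°.
True thickness = vertical thickness × cos δ = 38.1 × cos 38.77° = 29.7 m.

29.7 m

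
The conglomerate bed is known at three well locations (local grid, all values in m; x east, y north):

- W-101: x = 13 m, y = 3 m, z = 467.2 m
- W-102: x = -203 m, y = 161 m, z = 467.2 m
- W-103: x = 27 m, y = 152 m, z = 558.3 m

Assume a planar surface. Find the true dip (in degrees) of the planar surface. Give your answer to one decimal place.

Two edge vectors: W-101→W-102 = (-216, 158, 0), W-101→W-103 = (14, 149, 91.1).
Normal n = (W-101→W-102) × (W-101→W-103) = (14393.8, 19677.6, -34396).
So ∂z/∂x = −n_x/n_z = 0.41847 and ∂z/∂y = −n_y/n_z = 0.57209.
Gradient magnitude |∇z| = √(a² + b²) = √(0.17512 + 0.32729) = 0.70881.
True dip = arctan(0.70881) = 35.3°, dipping toward SW (azimuth ≈ 216°).

35.3°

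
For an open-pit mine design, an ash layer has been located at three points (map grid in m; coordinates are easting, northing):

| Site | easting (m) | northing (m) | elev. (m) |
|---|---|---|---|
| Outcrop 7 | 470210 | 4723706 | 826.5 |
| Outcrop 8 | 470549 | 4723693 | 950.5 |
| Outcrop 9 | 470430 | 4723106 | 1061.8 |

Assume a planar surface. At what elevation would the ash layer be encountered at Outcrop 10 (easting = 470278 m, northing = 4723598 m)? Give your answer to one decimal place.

Let the plane be z = a·easting + b·northing + c.
Outcrop 8−Outcrop 7: 339a − 13b = 124;  Outcrop 9−Outcrop 7: 220a − 600b = 235.3.
Solving gives a = 0.355744989, b = −0.261726838.
Then c = 826.5 − a·470210 − b·4723706 = 1069872.28.
At (470278, 4723598): z = 167299.0 − 1236292.4 + 1069872.28 = 879.0 m.

879.0 m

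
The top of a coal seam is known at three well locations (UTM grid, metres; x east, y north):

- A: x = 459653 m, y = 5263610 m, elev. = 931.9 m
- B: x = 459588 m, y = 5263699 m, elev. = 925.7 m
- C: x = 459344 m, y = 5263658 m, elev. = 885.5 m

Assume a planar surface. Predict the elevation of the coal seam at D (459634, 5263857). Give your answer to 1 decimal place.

940.1 m

Let the plane be z = a·x + b·y + c.
B−A: −65a + 89b = −6.2;  C−A: −309a + 48b = −46.4.
Solving gives a = 0.157171568, b = 0.045125302.
Then c = 931.9 − a·459653 − b·5263610 = −308834.48.
At (459634, 5263857): z = 72241.4 + 237533.1 − 308834.48 = 940.1 m.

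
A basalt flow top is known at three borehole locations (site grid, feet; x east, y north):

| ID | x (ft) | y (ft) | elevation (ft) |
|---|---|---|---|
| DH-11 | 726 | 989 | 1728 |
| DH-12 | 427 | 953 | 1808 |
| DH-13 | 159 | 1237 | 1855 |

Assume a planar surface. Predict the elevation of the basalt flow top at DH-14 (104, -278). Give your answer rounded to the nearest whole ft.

1988 ft

Let the plane be z = a·x + b·y + c.
DH-12−DH-11: −299a − 36b = 80;  DH-13−DH-11: −567a + 248b = 127.
Solving gives a = −0.25815, b = −0.07812.
Then c = 1728 − a·726 − b·989 = 1992.68.
At (104, -278): z = −26.8 + 21.7 + 1992.68 = 1987.5 ft.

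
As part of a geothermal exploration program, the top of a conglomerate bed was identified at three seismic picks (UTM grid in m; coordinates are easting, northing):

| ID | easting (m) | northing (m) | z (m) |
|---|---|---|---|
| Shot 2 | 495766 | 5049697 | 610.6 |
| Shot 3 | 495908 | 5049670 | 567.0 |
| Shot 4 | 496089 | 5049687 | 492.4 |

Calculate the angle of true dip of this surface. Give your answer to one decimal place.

27.9°

Two edge vectors: Shot 2→Shot 3 = (142, -27, -43.6), Shot 2→Shot 4 = (323, -10, -118.2).
Normal n = (Shot 2→Shot 3) × (Shot 2→Shot 4) = (2755.4, 2701.6, 7301).
So ∂z/∂easting = −n_x/n_z = −0.37740 and ∂z/∂northing = −n_y/n_z = −0.37003.
Gradient magnitude |∇z| = √(a² + b²) = √(0.14243 + 0.13692) = 0.52854.
True dip = arctan(0.52854) = 27.9°, dipping toward NE (azimuth ≈ 046°).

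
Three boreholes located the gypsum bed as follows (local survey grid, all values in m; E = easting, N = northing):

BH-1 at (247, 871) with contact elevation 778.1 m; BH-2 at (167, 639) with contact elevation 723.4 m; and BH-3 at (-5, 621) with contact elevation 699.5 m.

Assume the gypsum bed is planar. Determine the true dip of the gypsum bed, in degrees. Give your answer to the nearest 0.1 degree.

Two edge vectors: BH-1→BH-2 = (-80, -232, -54.7), BH-1→BH-3 = (-252, -250, -78.6).
Normal n = (BH-1→BH-2) × (BH-1→BH-3) = (4560.2, 7496.4, -38464).
So ∂z/∂E = −n_x/n_z = 0.11856 and ∂z/∂N = −n_y/n_z = 0.19489.
Gradient magnitude |∇z| = √(a² + b²) = √(0.01406 + 0.03798) = 0.22812.
True dip = arctan(0.22812) = 12.9°, dipping toward SSW (azimuth ≈ 211°).

12.9°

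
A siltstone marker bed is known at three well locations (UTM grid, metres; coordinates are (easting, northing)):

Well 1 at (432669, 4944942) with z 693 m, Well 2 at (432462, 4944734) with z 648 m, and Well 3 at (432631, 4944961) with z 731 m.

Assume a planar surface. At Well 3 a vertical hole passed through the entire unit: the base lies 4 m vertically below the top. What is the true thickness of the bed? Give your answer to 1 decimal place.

2.8 m

Let the plane be z = a·E + b·N + c.
Well 2−Well 1: −207a − 208b = −45;  Well 3−Well 1: −38a + 19b = 38.
Solving gives a = −0.59551, b = 0.80899.
|∇z| = √(a²+b²) = 1.00453, so dip δ = arctan(1.00453) = 45.13°.
True thickness = vertical thickness × cos δ = 4 × cos 45.13° = 2.8 m.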